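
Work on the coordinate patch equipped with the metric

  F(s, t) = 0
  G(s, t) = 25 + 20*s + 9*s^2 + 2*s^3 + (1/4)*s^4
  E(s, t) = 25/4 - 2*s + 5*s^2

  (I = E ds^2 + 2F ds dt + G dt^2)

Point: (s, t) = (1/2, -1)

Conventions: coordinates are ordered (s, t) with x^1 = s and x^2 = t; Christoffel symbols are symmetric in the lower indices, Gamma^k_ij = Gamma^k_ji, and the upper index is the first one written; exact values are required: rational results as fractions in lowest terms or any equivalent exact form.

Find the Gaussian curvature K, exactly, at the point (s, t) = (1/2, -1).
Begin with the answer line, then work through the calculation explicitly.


Answer: K = -88/8281

E = 13/2, F = 0, G = 2401/64, EG - F^2 = 31213/128 at the point
E_s = 3, E_t = 0, F_s = 0, F_t = 0, G_s = 245/8, G_t = 0
E_tt = 0, F_st = 0, G_ss = 99/4
The intrinsic route: Brioschi's K = (det M1 - det M2)/(EG - F^2)^2.
M1 = [[-E_tt/2 + F_st - G_ss/2, E_s/2, F_s - E_t/2], [F_t - G_s/2, E, F], [G_t/2, F, G]] = [[-99/8, 3/2, 0], [-245/16, 13/2, 0], [0, 0, 2401/64]]; det M1 = -4415439/2048
M2 = [[0, E_t/2, G_s/2], [E_t/2, E, F], [G_s/2, F, G]] = [[0, 0, 245/16], [0, 13/2, 0], [245/16, 0, 2401/64]]; det M2 = -780325/512
det M1 - det M2 = -1294139/2048; K = -1294139/2048 / (31213/128)^2 = -88/8281


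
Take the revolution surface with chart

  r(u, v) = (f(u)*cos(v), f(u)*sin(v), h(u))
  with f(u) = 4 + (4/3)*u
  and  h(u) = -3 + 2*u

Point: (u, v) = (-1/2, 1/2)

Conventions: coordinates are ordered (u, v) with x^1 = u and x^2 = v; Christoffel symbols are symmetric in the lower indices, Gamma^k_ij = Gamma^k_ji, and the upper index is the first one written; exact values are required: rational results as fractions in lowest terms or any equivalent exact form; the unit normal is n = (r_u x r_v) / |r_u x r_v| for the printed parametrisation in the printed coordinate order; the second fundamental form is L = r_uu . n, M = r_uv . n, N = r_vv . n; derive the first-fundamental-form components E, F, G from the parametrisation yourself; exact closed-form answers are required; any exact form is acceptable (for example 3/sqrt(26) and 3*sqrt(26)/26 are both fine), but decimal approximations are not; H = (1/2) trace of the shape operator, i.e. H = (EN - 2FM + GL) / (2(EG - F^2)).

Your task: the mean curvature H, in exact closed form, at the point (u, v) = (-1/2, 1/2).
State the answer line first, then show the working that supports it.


Answer: H = 9*sqrt(13)/260

f = 10/3, f' = 4/3, f'' = 0, h' = 2, h'' = 0
E = 52/9, F = 0, G = 100/9; answer radicand W^2 = 52/9
unnormalised second-form numerators: l = 0, m = 0, n = 20/3; L = l/sqrt(52/9), and similarly M = m/sqrt(W^2), N = n/sqrt(W^2)
H = (E*n - 2*F*m + G*l) / (2*(EG - F^2)*sqrt(W^2)); E*n - 2*F*m + G*l = 1040/27, EG - F^2 = 5200/81, so H = (3/10)/sqrt(52/9)


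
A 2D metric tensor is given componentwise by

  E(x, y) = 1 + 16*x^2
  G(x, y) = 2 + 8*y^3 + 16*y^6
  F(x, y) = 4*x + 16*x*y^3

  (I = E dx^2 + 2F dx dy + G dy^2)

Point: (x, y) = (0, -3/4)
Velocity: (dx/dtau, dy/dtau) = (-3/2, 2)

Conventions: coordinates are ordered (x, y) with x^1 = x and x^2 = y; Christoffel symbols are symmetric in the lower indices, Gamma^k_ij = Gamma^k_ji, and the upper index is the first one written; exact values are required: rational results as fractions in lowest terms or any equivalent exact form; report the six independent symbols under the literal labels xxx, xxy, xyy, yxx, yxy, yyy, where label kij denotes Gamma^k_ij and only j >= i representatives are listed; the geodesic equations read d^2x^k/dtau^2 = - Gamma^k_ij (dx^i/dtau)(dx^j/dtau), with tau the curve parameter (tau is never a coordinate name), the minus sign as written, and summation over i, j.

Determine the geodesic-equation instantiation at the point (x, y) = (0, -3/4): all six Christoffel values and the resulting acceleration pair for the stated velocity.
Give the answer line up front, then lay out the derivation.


Answer: Gamma_xxx = 0, Gamma_xxy = 0, Gamma_xyy = 0, Gamma_yxx = -704/377, Gamma_yxy = 0, Gamma_yyy = -1188/377; accelerations (d^2x/dtau^2, d^2y/dtau^2) = (0, 6336/377)

E = 1, F = 0, G = 377/256 at the point
E_x = 0, E_y = 0, F_x = -11/4, F_y = 0, G_x = 0, G_y = -297/32
EG - F^2 = 377/256;  g^inv = (256/377) * [[377/256, 0], [0, 1]]
first-kind symbols [ij,l] = (1/2)(d_i g_jl + d_j g_il - d_l g_ij): [xx,x] = E_x/2 = 0, [xx,y] = F_x - E_y/2 = -11/4, [xy,x] = E_y/2 = 0, [xy,y] = G_x/2 = 0, [yy,x] = F_y - G_x/2 = 0, [yy,y] = G_y/2 = -297/64
Gamma^x_ij = (G*[ij,x] - F*[ij,y])/(EG - F^2), Gamma^y_ij = (E*[ij,y] - F*[ij,x])/(EG - F^2)
Gamma_xxx = 0, Gamma_xxy = 0, Gamma_xyy = 0, Gamma_yxx = -704/377, Gamma_yxy = 0, Gamma_yyy = -1188/377
d^2x/dtau^2 = -(Gamma_xxx*(-3/2)^2 + 2*Gamma_xxy*(-3/2)*(2) + Gamma_xyy*(2)^2) = 0
d^2y/dtau^2 = -(Gamma_yxx*(-3/2)^2 + 2*Gamma_yxy*(-3/2)*(2) + Gamma_yyy*(2)^2) = 6336/377


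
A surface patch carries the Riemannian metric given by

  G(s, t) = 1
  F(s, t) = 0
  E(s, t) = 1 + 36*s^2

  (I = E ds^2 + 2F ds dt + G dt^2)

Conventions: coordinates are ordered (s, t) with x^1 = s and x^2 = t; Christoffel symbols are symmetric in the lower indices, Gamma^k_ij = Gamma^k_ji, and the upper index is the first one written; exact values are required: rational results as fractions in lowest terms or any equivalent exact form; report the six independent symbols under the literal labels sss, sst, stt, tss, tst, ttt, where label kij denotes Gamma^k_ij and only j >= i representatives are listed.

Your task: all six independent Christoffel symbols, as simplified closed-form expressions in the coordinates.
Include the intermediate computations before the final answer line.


E = 1 + 36*s^2; F = 0; G = 1
Gamma^k_ij = (1/2) g^{kl} (d_i g_jl + d_j g_il - d_l g_ij), with g^inv = (1/(EG-F^2)) [[G, -F], [-F, E]]
first partials: E_s = 72*s, E_t = 0, F_s = 0, F_t = 0, G_s = 0, G_t = 0
D = EG - F^2 = 1 + 36*s^2
expanded: Gamma^s_ss = (G E_s - 2F F_s + F E_t)/(2D), Gamma^s_st = (G E_t - F G_s)/(2D), Gamma^s_tt = (2G F_t - G G_s - F G_t)/(2D), Gamma^t_ss = (2E F_s - E E_t - F E_s)/(2D), Gamma^t_st = (E G_s - F E_t)/(2D), Gamma^t_tt = (E G_t - 2F F_t + F G_s)/(2D); substitute and cancel common factors

Answer: Gamma_sss = 36*s/(36*s^2 + 1), Gamma_sst = 0, Gamma_stt = 0, Gamma_tss = 0, Gamma_tst = 0, Gamma_ttt = 0


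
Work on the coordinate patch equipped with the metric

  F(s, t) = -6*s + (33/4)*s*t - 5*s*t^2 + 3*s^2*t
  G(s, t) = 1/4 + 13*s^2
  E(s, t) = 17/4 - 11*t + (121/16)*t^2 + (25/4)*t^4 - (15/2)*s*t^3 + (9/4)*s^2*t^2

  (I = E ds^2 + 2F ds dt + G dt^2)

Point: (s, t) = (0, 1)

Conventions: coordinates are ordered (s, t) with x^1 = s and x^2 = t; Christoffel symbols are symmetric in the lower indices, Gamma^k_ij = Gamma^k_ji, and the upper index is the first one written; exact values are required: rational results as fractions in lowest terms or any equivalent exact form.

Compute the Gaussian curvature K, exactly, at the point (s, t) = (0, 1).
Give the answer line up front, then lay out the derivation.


Answer: K = -215408/12769

E = 113/16, F = 0, G = 1/4, EG - F^2 = 113/64 at the point
E_s = -15/2, E_t = 233/8, F_s = -11/4, F_t = 0, G_s = 0, G_t = 0
E_tt = 721/8, F_st = -7/4, G_ss = 26
By Brioschi, K is (det M1 - det M2) divided by (EG - F^2) squared.
M1 = [[-E_tt/2 + F_st - G_ss/2, E_s/2, F_s - E_t/2], [F_t - G_s/2, E, F], [G_t/2, F, G]] = [[-957/16, -15/4, -277/16], [0, 113/16, 0], [0, 0, 1/4]]; det M1 = -108141/1024
M2 = [[0, E_t/2, G_s/2], [E_t/2, E, F], [G_s/2, F, G]] = [[0, 233/16, 0], [233/16, 113/16, 0], [0, 0, 1/4]]; det M2 = -54289/1024
det M1 - det M2 = -13463/256; K = -13463/256 / (113/64)^2 = -215408/12769


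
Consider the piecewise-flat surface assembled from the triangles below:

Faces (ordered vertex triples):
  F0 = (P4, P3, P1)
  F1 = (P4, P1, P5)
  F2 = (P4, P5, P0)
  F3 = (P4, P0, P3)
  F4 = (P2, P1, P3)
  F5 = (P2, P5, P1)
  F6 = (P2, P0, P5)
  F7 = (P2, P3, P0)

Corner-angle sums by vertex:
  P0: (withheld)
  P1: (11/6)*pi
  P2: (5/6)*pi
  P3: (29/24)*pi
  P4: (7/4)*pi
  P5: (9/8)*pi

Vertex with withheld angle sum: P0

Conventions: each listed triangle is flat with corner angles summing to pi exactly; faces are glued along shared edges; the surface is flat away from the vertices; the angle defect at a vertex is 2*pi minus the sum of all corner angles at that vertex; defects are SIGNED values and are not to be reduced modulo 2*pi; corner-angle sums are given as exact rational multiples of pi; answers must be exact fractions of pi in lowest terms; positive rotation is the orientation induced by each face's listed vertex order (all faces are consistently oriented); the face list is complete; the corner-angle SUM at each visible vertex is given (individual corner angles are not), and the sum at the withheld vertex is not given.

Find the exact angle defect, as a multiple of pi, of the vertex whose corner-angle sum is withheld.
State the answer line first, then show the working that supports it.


Answer: defect(P0) = (3/4)*pi

V = 6, E = 12, F = 8; chi = V - E + F = 2
Gauss-Bonnet: total defect = 2*pi*chi = 4*pi; visible defects sum to (13/4)*pi


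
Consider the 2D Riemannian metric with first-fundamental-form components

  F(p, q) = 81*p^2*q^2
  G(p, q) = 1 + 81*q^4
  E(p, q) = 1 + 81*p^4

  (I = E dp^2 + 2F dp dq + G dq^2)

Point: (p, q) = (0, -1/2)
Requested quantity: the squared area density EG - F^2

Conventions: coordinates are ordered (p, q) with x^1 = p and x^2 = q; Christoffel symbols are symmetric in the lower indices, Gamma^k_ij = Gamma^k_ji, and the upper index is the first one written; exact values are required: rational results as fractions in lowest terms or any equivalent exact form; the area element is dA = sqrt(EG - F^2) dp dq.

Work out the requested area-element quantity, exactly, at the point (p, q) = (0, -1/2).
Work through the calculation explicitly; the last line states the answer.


E = 1, F = 0, G = 97/16; EG - F^2 = 97/16

Answer: EG - F^2 = 97/16


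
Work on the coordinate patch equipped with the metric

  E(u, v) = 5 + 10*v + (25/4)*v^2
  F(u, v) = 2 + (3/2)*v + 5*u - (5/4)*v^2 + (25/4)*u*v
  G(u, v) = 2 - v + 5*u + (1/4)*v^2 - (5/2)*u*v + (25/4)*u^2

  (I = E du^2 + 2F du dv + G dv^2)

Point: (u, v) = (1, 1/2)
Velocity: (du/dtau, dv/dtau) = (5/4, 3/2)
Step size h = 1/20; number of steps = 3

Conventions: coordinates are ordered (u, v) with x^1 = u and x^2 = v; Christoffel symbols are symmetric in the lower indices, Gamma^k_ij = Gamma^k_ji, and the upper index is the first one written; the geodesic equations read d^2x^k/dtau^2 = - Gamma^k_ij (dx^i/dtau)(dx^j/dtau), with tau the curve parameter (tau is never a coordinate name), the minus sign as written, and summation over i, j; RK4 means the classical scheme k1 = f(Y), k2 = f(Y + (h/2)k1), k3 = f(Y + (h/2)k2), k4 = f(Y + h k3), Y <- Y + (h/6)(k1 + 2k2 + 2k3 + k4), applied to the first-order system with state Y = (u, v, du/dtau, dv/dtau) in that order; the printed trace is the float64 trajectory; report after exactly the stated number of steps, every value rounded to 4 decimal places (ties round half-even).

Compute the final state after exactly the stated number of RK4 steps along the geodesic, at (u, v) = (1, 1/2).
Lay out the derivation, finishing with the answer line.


f(Y) = (du/dtau, dv/dtau, -Gamma^u_ij Y'^i Y'^j, -Gamma^v_ij Y'^i Y'^j) with the Gammas evaluated at the stage position; h = 0.050000; intermediate values shown to 6 dp
step 0: u = 1.0000, v = 0.5000, du/dtau = 1.2500, dv/dtau = 1.5000
step 1:
  k1: at (u, v) = (1.000000, 0.500000), (du/dtau, dv/dtau) = (1.250000, 1.500000); Gamma_uuu = 0.000000, Gamma_uuv = 0.367232, Gamma_uvv = -0.073446, Gamma_vuu = 0.000000, Gamma_vuv = 0.367232, Gamma_vvv = -0.073446; k1 = (1.250000, 1.500000, -1.211864, -1.211864)
  k2: at (u, v) = (1.031250, 0.537500), (du/dtau, dv/dtau) = (1.219703, 1.469703); Gamma_uuu = 0.000000, Gamma_uuv = 0.361367, Gamma_uvv = -0.072273, Gamma_vuu = 0.000000, Gamma_vuv = 0.357652, Gamma_vvv = -0.071530; k2 = (1.219703, 1.469703, -1.139463, -1.127749)
  k3: at (u, v) = (1.030493, 0.536743), (du/dtau, dv/dtau) = (1.221513, 1.471806); Gamma_uuu = 0.000000, Gamma_uuv = 0.361517, Gamma_uvv = -0.072303, Gamma_vuu = 0.000000, Gamma_vuv = 0.357839, Gamma_vvv = -0.071568; k3 = (1.221513, 1.471806, -1.143269, -1.131639)
  k4: at (u, v) = (1.061076, 0.573590), (du/dtau, dv/dtau) = (1.192837, 1.443418); Gamma_uuu = 0.000000, Gamma_uuv = 0.355905, Gamma_uvv = -0.071181, Gamma_vuu = 0.000000, Gamma_vuv = 0.348849, Gamma_vvv = -0.069770; k4 = (1.192837, 1.443418, -1.077265, -1.055907)
  Y <- Y + (h/6)(k1 + 2k2 + 2k3 + k4): u = 1.0610, v = 0.5736, du/dtau = 1.1929, dv/dtau = 1.4434
step 2:
  k1: at (u, v) = (1.061044, 0.573554), (du/dtau, dv/dtau) = (1.192878, 1.443445); Gamma_uuu = 0.000000, Gamma_uuv = 0.355911, Gamma_uvv = -0.071182, Gamma_vuu = 0.000000, Gamma_vuv = 0.348858, Gamma_vvv = -0.069772; k1 = (1.192878, 1.443445, -1.077343, -1.055993)
  k2: at (u, v) = (1.090866, 0.609640), (du/dtau, dv/dtau) = (1.165945, 1.417046); Gamma_uuu = 0.000000, Gamma_uuv = 0.350563, Gamma_uvv = -0.070113, Gamma_vuu = 0.000000, Gamma_vuv = 0.340441, Gamma_vvv = -0.068088; k2 = (1.165945, 1.417046, -1.017611, -0.988228)
  k3: at (u, v) = (1.090193, 0.608980), (du/dtau, dv/dtau) = (1.167438, 1.418740); Gamma_uuu = 0.000000, Gamma_uuv = 0.350690, Gamma_uvv = -0.070138, Gamma_vuu = 0.000000, Gamma_vuv = 0.340589, Gamma_vvv = -0.068118; k3 = (1.167438, 1.418740, -1.020515, -0.991120)
  k4: at (u, v) = (1.119416, 0.644491), (du/dtau, dv/dtau) = (1.141853, 1.393889); Gamma_uuu = 0.000000, Gamma_uuv = 0.345564, Gamma_uvv = -0.069113, Gamma_vuu = 0.000000, Gamma_vuv = 0.332652, Gamma_vvv = -0.066530; k4 = (1.141853, 1.393889, -0.965730, -0.929646)
  Y <- Y + (h/6)(k1 + 2k2 + 2k3 + k4): u = 1.1194, v = 0.6445, du/dtau = 1.1419, dv/dtau = 1.3939
step 3:
  k1: at (u, v) = (1.119390, 0.644461), (du/dtau, dv/dtau) = (1.141884, 1.393909); Gamma_uuu = 0.000000, Gamma_uuv = 0.345569, Gamma_uvv = -0.069114, Gamma_vuu = 0.000000, Gamma_vuv = 0.332659, Gamma_vvv = -0.066532; k1 = (1.141884, 1.393909, -0.965785, -0.929704)
  k2: at (u, v) = (1.147937, 0.679309), (du/dtau, dv/dtau) = (1.117739, 1.370667); Gamma_uuu = 0.000000, Gamma_uuv = 0.340673, Gamma_uvv = -0.068135, Gamma_vuu = 0.000000, Gamma_vuv = 0.325190, Gamma_vvv = -0.065038; k2 = (1.117739, 1.370667, -0.915849, -0.874224)
  k3: at (u, v) = (1.147333, 0.678728), (du/dtau, dv/dtau) = (1.118988, 1.372054); Gamma_uuu = 0.000000, Gamma_uuv = 0.340782, Gamma_uvv = -0.068156, Gamma_vuu = 0.000000, Gamma_vuv = 0.325309, Gamma_vvv = -0.065062; k3 = (1.118988, 1.372054, -0.918107, -0.876421)
  k4: at (u, v) = (1.175339, 0.713064), (du/dtau, dv/dtau) = (1.095979, 1.350088); Gamma_uuu = 0.000000, Gamma_uuv = 0.336082, Gamma_uvv = -0.067216, Gamma_vuu = 0.000000, Gamma_vuv = 0.318237, Gamma_vvv = -0.063647; k4 = (1.095979, 1.350088, -0.872062, -0.825759)
  Y <- Y + (h/6)(k1 + 2k2 + 2k3 + k4): u = 1.1753, v = 0.7130, du/dtau = 1.0960, dv/dtau = 1.3501

Answer: u = 1.1753, v = 0.7130, du/dtau = 1.0960, dv/dtau = 1.3501


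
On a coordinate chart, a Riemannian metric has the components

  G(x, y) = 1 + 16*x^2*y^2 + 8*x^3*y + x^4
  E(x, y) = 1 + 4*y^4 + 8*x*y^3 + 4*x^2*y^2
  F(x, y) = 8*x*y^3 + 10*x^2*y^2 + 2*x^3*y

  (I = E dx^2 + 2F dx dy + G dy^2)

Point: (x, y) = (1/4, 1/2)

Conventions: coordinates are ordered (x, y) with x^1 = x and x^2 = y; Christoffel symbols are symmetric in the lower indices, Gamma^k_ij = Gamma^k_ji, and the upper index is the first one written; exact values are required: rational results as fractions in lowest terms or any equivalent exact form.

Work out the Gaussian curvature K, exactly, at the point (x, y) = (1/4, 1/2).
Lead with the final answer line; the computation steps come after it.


Answer: K = -344064/231361

E = 25/16, F = 27/64, G = 337/256, EG - F^2 = 481/256 at the point
E_x = 3/2, E_y = 15/4, F_x = 39/16, F_y = 69/32, G_x = 45/16, G_y = 9/8
E_yy = 37/2, F_xy = 91/8, G_xx = 59/4
Using the Brioschi determinant formula for K from the metric derivatives:
M1 = [[-E_yy/2 + F_xy - G_xx/2, E_x/2, F_x - E_y/2], [F_y - G_x/2, E, F], [G_y/2, F, G]] = [[-21/4, 3/4, 9/16], [3/4, 25/16, 27/64], [9/16, 27/64, 337/256]]; det M1 = -11001/1024
M2 = [[0, E_y/2, G_x/2], [E_y/2, E, F], [G_x/2, F, G]] = [[0, 15/8, 45/32], [15/8, 25/16, 27/64], [45/32, 27/64, 337/256]]; det M2 = -5625/1024
det M1 - det M2 = -21/4; K = -21/4 / (481/256)^2 = -344064/231361


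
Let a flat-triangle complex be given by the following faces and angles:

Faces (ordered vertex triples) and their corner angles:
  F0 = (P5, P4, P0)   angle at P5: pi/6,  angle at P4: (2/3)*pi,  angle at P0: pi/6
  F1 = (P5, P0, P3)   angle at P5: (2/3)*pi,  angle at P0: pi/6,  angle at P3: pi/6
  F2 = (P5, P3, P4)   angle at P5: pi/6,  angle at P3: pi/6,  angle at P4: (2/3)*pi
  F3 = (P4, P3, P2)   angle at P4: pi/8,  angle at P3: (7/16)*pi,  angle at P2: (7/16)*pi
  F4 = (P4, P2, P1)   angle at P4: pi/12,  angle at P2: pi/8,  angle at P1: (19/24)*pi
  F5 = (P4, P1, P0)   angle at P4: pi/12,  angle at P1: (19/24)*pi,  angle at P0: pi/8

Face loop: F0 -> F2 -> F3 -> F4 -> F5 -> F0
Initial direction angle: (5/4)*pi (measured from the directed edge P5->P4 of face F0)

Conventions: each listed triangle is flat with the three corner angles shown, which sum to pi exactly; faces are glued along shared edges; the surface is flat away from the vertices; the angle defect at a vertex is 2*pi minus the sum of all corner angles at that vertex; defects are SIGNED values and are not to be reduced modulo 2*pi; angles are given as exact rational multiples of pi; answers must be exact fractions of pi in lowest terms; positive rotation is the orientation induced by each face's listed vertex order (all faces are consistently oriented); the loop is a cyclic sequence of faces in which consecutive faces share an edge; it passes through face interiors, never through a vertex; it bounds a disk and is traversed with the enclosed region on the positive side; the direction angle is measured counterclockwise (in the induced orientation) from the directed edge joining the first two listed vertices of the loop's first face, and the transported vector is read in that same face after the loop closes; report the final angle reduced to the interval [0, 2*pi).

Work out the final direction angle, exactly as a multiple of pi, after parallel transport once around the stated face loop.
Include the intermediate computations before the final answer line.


enclosed vertex P4: corner angles sum to (13/8)*pi, defect = 2*pi - (13/8)*pi = (3/8)*pi
transport around the loop rotates by the sum of enclosed defects; add to the initial angle mod 2*pi
final angle = (5/4)*pi + (3/8)*pi = (13/8)*pi (mod 2*pi)

Answer: final direction angle = (13/8)*pi


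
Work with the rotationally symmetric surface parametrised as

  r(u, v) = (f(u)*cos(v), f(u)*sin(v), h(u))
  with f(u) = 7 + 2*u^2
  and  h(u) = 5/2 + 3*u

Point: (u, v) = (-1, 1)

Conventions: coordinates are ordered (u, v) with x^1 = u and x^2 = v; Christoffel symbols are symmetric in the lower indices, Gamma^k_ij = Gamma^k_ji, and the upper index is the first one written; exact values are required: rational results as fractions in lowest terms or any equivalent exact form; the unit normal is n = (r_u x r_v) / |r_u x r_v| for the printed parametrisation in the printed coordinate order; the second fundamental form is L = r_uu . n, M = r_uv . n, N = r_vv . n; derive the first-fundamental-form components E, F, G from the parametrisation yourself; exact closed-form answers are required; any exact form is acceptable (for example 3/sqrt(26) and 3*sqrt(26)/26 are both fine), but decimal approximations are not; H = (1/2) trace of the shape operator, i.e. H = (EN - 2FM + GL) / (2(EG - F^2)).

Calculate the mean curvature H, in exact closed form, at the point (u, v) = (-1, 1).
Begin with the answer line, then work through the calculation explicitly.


Answer: H = -11/750

f = 9, f' = -4, f'' = 4, h' = 3, h'' = 0
E = 25, F = 0, G = 81; answer radicand W^2 = 25
unnormalised second-form numerators: l = -12, m = 0, n = 27; L = l/sqrt(25), and similarly M = m/sqrt(W^2), N = n/sqrt(W^2)
H = (E*n - 2*F*m + G*l) / (2*(EG - F^2)*sqrt(W^2)); E*n - 2*F*m + G*l = -297, EG - F^2 = 2025, so H = (-11/150)/sqrt(25)


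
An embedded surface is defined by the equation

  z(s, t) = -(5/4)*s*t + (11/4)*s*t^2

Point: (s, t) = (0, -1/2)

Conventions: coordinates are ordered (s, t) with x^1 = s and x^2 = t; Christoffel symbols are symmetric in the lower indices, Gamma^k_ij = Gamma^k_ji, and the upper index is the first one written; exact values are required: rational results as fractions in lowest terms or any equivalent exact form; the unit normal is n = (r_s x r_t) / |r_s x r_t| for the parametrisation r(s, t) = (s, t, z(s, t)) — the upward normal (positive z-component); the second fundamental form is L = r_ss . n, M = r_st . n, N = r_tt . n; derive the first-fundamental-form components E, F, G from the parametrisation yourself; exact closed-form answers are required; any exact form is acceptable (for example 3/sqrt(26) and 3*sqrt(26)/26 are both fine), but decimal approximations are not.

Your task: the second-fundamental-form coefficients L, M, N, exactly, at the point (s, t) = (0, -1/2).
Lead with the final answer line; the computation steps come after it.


Answer: L = 0, M = -64*sqrt(697)/697, N = 0

z_s = 21/16, z_t = 0, z_ss = 0, z_st = -4, z_tt = 0
E = 697/256, F = 0, G = 1; answer radicand W^2 = 697/256
unnormalised second-form numerators: l = 0, m = -4, n = 0; L = l/sqrt(697/256), and similarly M = m/sqrt(W^2), N = n/sqrt(W^2)


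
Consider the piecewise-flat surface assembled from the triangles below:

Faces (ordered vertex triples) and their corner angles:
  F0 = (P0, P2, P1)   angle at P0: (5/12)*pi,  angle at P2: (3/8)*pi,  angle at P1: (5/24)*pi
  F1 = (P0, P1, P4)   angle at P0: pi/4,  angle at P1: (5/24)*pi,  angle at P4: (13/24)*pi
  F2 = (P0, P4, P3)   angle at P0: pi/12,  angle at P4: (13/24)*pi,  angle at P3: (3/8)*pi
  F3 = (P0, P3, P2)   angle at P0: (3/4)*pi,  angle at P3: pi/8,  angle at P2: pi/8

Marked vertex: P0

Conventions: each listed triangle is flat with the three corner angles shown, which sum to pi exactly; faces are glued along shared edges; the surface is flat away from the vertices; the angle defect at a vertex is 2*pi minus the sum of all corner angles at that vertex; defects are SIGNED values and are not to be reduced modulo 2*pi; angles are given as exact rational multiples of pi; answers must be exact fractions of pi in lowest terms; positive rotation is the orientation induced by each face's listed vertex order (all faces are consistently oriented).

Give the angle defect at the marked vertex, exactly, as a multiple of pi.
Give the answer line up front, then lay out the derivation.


Answer: defect(P0) = pi/2

Sum of corner angles at P0: (3/2)*pi
defect = 2*pi - (3/2)*pi


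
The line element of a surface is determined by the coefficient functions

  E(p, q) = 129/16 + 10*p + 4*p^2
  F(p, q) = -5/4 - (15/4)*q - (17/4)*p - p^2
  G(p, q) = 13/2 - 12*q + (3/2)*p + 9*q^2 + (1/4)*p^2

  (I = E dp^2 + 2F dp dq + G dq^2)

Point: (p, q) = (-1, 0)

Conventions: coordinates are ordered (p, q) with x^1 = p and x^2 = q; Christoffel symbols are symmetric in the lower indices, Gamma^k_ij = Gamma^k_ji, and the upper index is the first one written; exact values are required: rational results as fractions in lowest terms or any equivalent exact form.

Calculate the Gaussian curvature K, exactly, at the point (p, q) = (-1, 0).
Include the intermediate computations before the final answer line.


E = 33/16, F = 2, G = 21/4, EG - F^2 = 437/64 at the point
E_p = 2, E_q = 0, F_p = -9/4, F_q = -15/4, G_p = 1, G_q = -12
E_qq = 0, F_pq = 0, G_pp = 1/2
Brioschi: K = (det M1 - det M2) / (EG - F^2)^2 with the standard first/second-derivative matrices M1, M2.
M1 = [[-E_qq/2 + F_pq - G_pp/2, E_p/2, F_p - E_q/2], [F_q - G_p/2, E, F], [G_q/2, F, G]] = [[-1/4, 1, -9/4], [-17/4, 33/16, 2], [-6, 2, 21/4]]; det M1 = -29/256
M2 = [[0, E_q/2, G_p/2], [E_q/2, E, F], [G_p/2, F, G]] = [[0, 0, 1/2], [0, 33/16, 2], [1/2, 2, 21/4]]; det M2 = -33/64
det M1 - det M2 = 103/256; K = 103/256 / (437/64)^2 = 1648/190969

Answer: K = 1648/190969


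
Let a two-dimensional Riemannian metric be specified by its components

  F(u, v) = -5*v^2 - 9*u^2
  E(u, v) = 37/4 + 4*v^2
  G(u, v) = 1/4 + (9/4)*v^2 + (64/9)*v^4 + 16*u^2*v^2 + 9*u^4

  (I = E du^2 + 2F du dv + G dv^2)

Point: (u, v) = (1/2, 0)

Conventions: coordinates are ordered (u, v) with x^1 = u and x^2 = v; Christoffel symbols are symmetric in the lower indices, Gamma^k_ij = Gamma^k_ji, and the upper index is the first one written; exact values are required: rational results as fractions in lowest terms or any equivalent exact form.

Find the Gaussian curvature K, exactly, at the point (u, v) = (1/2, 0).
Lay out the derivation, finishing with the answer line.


E = 37/4, F = -9/4, G = 13/16, EG - F^2 = 157/64 at the point
E_u = 0, E_v = 0, F_u = -9, F_v = 0, G_u = 9/2, G_v = 0
E_vv = 8, F_uv = 0, G_uu = 27
K follows from Brioschi's formula, (det M1 - det M2)/(EG - F^2)^2.
M1 = [[-E_vv/2 + F_uv - G_uu/2, E_u/2, F_u - E_v/2], [F_v - G_u/2, E, F], [G_v/2, F, G]] = [[-35/2, 0, -9], [-9/4, 37/4, -9/4], [0, -9/4, 13/16]]; det M1 = -11327/128
M2 = [[0, E_v/2, G_u/2], [E_v/2, E, F], [G_u/2, F, G]] = [[0, 0, 9/4], [0, 37/4, -9/4], [9/4, -9/4, 13/16]]; det M2 = -2997/64
det M1 - det M2 = -5333/128; K = -5333/128 / (157/64)^2 = -170656/24649

Answer: K = -170656/24649


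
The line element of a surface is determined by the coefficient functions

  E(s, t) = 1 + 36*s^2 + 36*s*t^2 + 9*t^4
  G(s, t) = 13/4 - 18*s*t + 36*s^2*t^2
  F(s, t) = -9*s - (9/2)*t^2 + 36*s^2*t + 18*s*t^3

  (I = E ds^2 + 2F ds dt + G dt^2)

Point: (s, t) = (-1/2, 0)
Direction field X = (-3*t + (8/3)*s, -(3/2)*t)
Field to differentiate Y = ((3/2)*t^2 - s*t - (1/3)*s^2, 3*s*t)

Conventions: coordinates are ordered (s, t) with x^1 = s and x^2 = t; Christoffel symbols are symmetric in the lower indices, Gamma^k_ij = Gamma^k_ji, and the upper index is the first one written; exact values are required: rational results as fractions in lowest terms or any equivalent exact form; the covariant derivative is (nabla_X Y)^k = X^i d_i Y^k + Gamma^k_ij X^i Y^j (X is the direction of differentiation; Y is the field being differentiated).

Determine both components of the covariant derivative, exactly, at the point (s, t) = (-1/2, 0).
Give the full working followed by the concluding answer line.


E = 10, F = 9/2, G = 13/4 at the point
E_s = -36, E_t = 0, F_s = -9, F_t = 9, G_s = 0, G_t = 9
EG - F^2 = 49/4;  g^inv = (4/49) * [[13/4, -9/2], [-9/2, 10]]
first-kind symbols [ij,l] = (1/2)(d_i g_jl + d_j g_il - d_l g_ij): [ss,s] = E_s/2 = -18, [ss,t] = F_s - E_t/2 = -9, [st,s] = E_t/2 = 0, [st,t] = G_s/2 = 0, [tt,s] = F_t - G_s/2 = 9, [tt,t] = G_t/2 = 9/2
Gamma^s_ij = (G*[ij,s] - F*[ij,t])/(EG - F^2), Gamma^t_ij = (E*[ij,t] - F*[ij,s])/(EG - F^2)
Gamma_sss = -72/49, Gamma_sst = 0, Gamma_stt = 36/49, Gamma_tss = -36/49, Gamma_tst = 0, Gamma_ttt = 18/49
X = (-4/3, 0), Y = (-1/12, 0) at the point

Answer: (nabla_X Y)^s = -268/441, (nabla_X Y)^t = -4/49


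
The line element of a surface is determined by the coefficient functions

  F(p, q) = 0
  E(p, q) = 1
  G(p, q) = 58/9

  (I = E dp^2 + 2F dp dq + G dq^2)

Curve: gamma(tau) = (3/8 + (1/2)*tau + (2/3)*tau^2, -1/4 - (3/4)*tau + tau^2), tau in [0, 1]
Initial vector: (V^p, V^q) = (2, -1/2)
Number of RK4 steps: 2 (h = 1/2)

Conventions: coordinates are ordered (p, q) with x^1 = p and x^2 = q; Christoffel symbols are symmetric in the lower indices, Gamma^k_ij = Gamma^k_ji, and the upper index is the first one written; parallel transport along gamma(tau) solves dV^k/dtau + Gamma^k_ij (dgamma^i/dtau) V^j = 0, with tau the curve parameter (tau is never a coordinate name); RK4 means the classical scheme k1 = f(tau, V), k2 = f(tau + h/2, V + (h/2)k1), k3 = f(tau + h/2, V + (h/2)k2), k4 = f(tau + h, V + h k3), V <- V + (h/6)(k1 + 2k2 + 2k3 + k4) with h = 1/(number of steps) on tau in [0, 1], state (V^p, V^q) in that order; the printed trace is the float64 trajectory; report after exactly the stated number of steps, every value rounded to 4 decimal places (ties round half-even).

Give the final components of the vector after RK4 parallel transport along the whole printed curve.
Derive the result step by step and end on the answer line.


gamma'(tau) = (1/2 + (4/3)*tau, -3/4 + 2*tau); f(tau, V)^k = -Gamma^k_ij(gamma(tau)) gamma'^i(tau) V^j; h = 1/2; intermediate values shown to 6 dp
curve data and Christoffel symbols at the stage parameters:
  tau = 0.000000: gamma = (0.375000, -0.250000), gamma' = (0.500000, -0.750000); Gamma_ppp = 0.000000, Gamma_ppq = 0.000000, Gamma_pqq = 0.000000, Gamma_qpp = 0.000000, Gamma_qpq = 0.000000, Gamma_qqq = 0.000000
  tau = 0.250000: gamma = (0.541667, -0.375000), gamma' = (0.833333, -0.250000); Gamma_ppp = 0.000000, Gamma_ppq = 0.000000, Gamma_pqq = 0.000000, Gamma_qpp = 0.000000, Gamma_qpq = 0.000000, Gamma_qqq = 0.000000
  tau = 0.500000: gamma = (0.791667, -0.375000), gamma' = (1.166667, 0.250000); Gamma_ppp = 0.000000, Gamma_ppq = 0.000000, Gamma_pqq = 0.000000, Gamma_qpp = 0.000000, Gamma_qpq = 0.000000, Gamma_qqq = 0.000000
  tau = 0.750000: gamma = (1.125000, -0.250000), gamma' = (1.500000, 0.750000); Gamma_ppp = 0.000000, Gamma_ppq = 0.000000, Gamma_pqq = 0.000000, Gamma_qpp = 0.000000, Gamma_qpq = 0.000000, Gamma_qqq = 0.000000
  tau = 1.000000: gamma = (1.541667, 0.000000), gamma' = (1.833333, 1.250000); Gamma_ppp = 0.000000, Gamma_ppq = 0.000000, Gamma_pqq = 0.000000, Gamma_qpp = 0.000000, Gamma_qpq = 0.000000, Gamma_qqq = 0.000000
step 0: V^p = 2.0000, V^q = -0.5000
step 1: k1 = (0.000000, 0.000000), k2 = (0.000000, 0.000000), k3 = (0.000000, 0.000000), k4 = (0.000000, 0.000000); V <- V + (h/6)(k1 + 2k2 + 2k3 + k4): V^p = 2.0000, V^q = -0.5000
step 2: k1 = (0.000000, 0.000000), k2 = (0.000000, 0.000000), k3 = (0.000000, 0.000000), k4 = (0.000000, 0.000000); V <- V + (h/6)(k1 + 2k2 + 2k3 + k4): V^p = 2.0000, V^q = -0.5000

Answer: V^p = 2.0000, V^q = -0.5000


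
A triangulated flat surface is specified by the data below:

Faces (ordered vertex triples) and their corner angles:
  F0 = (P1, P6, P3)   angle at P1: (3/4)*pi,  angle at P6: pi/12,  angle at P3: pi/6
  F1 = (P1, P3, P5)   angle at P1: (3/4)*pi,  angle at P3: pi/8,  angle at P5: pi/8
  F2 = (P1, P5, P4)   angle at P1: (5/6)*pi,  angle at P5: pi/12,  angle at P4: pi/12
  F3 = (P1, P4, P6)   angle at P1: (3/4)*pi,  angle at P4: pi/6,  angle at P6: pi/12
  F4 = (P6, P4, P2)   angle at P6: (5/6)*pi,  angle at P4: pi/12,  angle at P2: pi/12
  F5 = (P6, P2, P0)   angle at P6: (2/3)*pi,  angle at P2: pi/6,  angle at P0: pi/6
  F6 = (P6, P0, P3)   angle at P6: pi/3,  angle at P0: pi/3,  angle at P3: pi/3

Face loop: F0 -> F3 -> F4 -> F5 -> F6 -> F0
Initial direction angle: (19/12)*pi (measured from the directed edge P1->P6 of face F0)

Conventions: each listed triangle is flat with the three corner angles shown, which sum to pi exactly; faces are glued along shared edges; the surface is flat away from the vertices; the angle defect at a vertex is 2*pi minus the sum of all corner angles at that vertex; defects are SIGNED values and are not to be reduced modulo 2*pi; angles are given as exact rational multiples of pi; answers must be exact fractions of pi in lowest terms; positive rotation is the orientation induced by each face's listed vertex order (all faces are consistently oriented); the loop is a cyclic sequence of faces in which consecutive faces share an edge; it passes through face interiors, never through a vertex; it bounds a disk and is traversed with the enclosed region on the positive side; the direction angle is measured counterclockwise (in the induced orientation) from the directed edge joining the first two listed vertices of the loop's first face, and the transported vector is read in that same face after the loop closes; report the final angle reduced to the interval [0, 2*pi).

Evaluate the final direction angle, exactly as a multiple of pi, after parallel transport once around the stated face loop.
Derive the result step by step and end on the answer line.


enclosed vertex P6: corner angles sum to 2*pi, defect = 2*pi - 2*pi = 0
holonomy = initial angle + sum of enclosed defects (mod 2*pi), positive in the induced orientation
final angle = (19/12)*pi + 0 = (19/12)*pi (mod 2*pi)

Answer: final direction angle = (19/12)*pi


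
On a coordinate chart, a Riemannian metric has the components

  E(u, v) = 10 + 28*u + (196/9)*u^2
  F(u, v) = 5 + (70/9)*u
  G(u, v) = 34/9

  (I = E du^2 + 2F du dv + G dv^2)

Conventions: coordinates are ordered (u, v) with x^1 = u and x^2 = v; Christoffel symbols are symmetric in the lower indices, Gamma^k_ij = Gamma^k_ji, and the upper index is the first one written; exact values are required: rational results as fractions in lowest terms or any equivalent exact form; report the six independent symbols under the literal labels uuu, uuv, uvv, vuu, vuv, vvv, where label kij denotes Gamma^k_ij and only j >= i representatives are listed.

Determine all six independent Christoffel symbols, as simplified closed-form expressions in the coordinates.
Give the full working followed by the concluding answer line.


E = 10 + 28*u + (196/9)*u^2; F = 5 + (70/9)*u; G = 34/9
Gamma^k_ij = (1/2) g^{kl} (d_i g_jl + d_j g_il - d_l g_ij), with g^inv = (1/(EG-F^2)) [[G, -F], [-F, E]]
first partials: E_u = 28 + (392/9)*u, E_v = 0, F_u = 70/9, F_v = 0, G_u = 0, G_v = 0
D = EG - F^2 = 115/9 + 28*u + (196/9)*u^2
expanded: Gamma^u_uu = (G E_u - 2F F_u + F E_v)/(2D), Gamma^u_uv = (G E_v - F G_u)/(2D), Gamma^u_vv = (2G F_v - G G_u - F G_v)/(2D), Gamma^v_uu = (2E F_u - E E_v - F E_u)/(2D), Gamma^v_uv = (E G_u - F E_v)/(2D), Gamma^v_vv = (E G_v - 2F F_v + F G_u)/(2D); substitute and cancel common factors

Answer: Gamma_uuu = (196*u + 126)/(196*u^2 + 252*u + 115), Gamma_uuv = 0, Gamma_uvv = 0, Gamma_vuu = 70/(196*u^2 + 252*u + 115), Gamma_vuv = 0, Gamma_vvv = 0


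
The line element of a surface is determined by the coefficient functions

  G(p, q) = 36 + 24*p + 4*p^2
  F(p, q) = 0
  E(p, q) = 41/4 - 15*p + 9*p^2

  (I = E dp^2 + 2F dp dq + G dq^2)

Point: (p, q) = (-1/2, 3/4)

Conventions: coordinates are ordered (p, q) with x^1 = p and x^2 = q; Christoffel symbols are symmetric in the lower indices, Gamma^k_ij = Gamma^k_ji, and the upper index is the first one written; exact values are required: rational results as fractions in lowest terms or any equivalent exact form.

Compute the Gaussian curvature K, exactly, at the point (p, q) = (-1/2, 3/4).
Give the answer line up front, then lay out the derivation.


Answer: K = -3/250

E = 20, F = 0, G = 25, EG - F^2 = 500 at the point
E_p = -24, E_q = 0, F_p = 0, F_q = 0, G_p = 20, G_q = 0
E_qq = 0, F_pq = 0, G_pp = 8
Using the Brioschi determinant formula for K from the metric derivatives:
M1 = [[-E_qq/2 + F_pq - G_pp/2, E_p/2, F_p - E_q/2], [F_q - G_p/2, E, F], [G_q/2, F, G]] = [[-4, -12, 0], [-10, 20, 0], [0, 0, 25]]; det M1 = -5000
M2 = [[0, E_q/2, G_p/2], [E_q/2, E, F], [G_p/2, F, G]] = [[0, 0, 10], [0, 20, 0], [10, 0, 25]]; det M2 = -2000
det M1 - det M2 = -3000; K = -3000 / (500)^2 = -3/250


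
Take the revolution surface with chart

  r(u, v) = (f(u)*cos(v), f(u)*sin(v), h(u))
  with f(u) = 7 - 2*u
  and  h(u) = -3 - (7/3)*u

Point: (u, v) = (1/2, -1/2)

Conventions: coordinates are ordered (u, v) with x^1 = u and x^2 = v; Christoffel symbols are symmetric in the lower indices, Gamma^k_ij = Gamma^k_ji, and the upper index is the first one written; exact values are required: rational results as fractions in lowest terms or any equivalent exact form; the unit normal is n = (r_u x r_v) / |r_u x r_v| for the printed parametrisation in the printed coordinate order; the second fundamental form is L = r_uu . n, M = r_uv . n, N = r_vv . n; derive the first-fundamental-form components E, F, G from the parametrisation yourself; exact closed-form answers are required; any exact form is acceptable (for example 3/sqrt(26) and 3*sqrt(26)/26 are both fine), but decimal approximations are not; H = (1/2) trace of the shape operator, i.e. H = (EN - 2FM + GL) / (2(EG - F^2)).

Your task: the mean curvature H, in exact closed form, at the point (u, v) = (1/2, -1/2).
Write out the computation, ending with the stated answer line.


f = 6, f' = -2, f'' = 0, h' = -7/3, h'' = 0
E = 85/9, F = 0, G = 36; answer radicand W^2 = 85/9
unnormalised second-form numerators: l = 0, m = 0, n = -14; L = l/sqrt(85/9), and similarly M = m/sqrt(W^2), N = n/sqrt(W^2)
H = (E*n - 2*F*m + G*l) / (2*(EG - F^2)*sqrt(W^2)); E*n - 2*F*m + G*l = -1190/9, EG - F^2 = 340, so H = (-7/36)/sqrt(85/9)

Answer: H = -7*sqrt(85)/1020


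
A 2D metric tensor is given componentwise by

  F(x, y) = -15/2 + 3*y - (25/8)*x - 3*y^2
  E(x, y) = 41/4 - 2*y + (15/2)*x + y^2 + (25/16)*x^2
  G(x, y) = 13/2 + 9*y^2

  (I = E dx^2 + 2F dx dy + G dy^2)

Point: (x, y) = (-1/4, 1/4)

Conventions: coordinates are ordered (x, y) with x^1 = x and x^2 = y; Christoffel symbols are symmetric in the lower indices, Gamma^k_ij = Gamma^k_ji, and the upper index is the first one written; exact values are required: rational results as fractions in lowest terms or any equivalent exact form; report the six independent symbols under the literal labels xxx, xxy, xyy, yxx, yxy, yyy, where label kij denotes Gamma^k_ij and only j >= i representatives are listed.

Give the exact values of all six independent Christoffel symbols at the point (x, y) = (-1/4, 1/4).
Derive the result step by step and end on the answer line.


E = 2057/256, F = -197/32, G = 113/16 at the point
E_x = 215/32, E_y = -3/2, F_x = -25/8, F_y = 3/2, G_x = 0, G_y = 9/2
EG - F^2 = 77205/4096;  g^inv = (4096/77205) * [[113/16, 197/32], [197/32, 2057/256]]
first-kind symbols [ij,l] = (1/2)(d_i g_jl + d_j g_il - d_l g_ij): [xx,x] = E_x/2 = 215/64, [xx,y] = F_x - E_y/2 = -19/8, [xy,x] = E_y/2 = -3/4, [xy,y] = G_x/2 = 0, [yy,x] = F_y - G_x/2 = 3/2, [yy,y] = G_y/2 = 9/4
Gamma^x_ij = (G*[ij,x] - F*[ij,y])/(EG - F^2), Gamma^y_ij = (E*[ij,y] - F*[ij,x])/(EG - F^2)

Answer: Gamma_xxx = 37292/77205, Gamma_xxy = -7232/25735, Gamma_xyy = 33376/25735, Gamma_yxx = 6544/77205, Gamma_yxy = -6304/25735, Gamma_yyy = 37292/25735


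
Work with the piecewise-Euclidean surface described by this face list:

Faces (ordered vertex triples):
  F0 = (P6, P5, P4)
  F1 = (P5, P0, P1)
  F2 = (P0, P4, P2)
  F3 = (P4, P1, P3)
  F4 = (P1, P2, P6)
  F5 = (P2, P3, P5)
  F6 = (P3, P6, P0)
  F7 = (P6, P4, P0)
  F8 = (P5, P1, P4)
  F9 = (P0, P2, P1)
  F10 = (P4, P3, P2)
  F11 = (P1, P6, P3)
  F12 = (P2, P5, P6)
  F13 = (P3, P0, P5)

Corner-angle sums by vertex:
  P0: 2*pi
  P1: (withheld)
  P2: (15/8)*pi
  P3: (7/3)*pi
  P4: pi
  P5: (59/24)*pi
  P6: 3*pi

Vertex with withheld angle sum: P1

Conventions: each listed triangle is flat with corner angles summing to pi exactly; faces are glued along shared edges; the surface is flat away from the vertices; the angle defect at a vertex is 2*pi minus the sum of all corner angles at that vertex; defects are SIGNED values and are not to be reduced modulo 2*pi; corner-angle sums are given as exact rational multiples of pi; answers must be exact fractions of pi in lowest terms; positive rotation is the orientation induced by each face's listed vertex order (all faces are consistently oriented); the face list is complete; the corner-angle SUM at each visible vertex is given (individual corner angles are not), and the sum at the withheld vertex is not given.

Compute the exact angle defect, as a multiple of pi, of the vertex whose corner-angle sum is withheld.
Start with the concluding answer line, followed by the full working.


Answer: defect(P1) = (2/3)*pi

V = 7, E = 21, F = 14; chi = V - E + F = 0
Gauss-Bonnet: total defect = 2*pi*chi = 0; visible defects sum to (-2/3)*pi


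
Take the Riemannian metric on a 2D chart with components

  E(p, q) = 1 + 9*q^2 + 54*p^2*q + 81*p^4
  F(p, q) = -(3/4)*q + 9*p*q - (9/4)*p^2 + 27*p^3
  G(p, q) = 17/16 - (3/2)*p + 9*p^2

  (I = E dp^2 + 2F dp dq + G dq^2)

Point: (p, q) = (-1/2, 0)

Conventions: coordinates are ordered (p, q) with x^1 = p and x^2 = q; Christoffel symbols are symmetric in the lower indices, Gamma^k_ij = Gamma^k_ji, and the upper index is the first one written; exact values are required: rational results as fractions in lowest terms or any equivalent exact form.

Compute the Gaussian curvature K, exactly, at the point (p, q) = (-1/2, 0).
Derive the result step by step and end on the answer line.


E = 97/16, F = -63/16, G = 65/16, EG - F^2 = 73/8 at the point
E_p = -81/2, E_q = 27/2, F_p = 45/2, F_q = -21/4, G_p = -21/2, G_q = 0
E_qq = 18, F_pq = 9, G_pp = 18
K follows from Brioschi's formula, (det M1 - det M2)/(EG - F^2)^2.
M1 = [[-E_qq/2 + F_pq - G_pp/2, E_p/2, F_p - E_q/2], [F_q - G_p/2, E, F], [G_q/2, F, G]] = [[-9, -81/4, 63/4], [0, 97/16, -63/16], [0, -63/16, 65/16]]; det M1 = -657/8
M2 = [[0, E_q/2, G_p/2], [E_q/2, E, F], [G_p/2, F, G]] = [[0, 27/4, -21/4], [27/4, 97/16, -63/16], [-21/4, -63/16, 65/16]]; det M2 = -585/8
det M1 - det M2 = -9; K = -9 / (73/8)^2 = -576/5329

Answer: K = -576/5329
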